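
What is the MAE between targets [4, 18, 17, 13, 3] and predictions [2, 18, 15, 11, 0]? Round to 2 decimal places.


Absolute errors: [2, 0, 2, 2, 3]
Sum of absolute errors = 9
MAE = 9 / 5 = 1.80

1.80


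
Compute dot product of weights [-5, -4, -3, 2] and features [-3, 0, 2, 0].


Element-wise products:
-5 * -3 = 15
-4 * 0 = 0
-3 * 2 = -6
2 * 0 = 0
Sum = 15 + 0 + -6 + 0
= 9

9


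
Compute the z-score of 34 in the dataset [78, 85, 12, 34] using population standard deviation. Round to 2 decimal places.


Mean = (78 + 85 + 12 + 34) / 4 = 52.25
Variance = sum((x_i - mean)^2) / n = 922.1875
Std = sqrt(922.1875) = 30.3675
Z = (x - mean) / std
= (34 - 52.25) / 30.3675
= -18.25 / 30.3675
= -0.60

-0.60


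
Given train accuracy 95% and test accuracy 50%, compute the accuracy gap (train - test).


Gap = train_accuracy - test_accuracy
= 95 - 50
= 45%
This large gap strongly indicates overfitting.

45


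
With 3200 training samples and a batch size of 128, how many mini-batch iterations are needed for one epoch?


Iterations per epoch = dataset_size / batch_size
= 3200 / 128
= 25

25


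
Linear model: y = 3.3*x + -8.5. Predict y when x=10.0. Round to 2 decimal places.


y = 3.3 * 10.0 + (-8.5)
= 33.0 + (-8.5)
= 24.50

24.50


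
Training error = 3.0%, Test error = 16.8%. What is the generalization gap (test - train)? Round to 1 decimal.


Generalization gap = test_error - train_error
= 16.8 - 3.0
= 13.8%
A large gap suggests overfitting.

13.8


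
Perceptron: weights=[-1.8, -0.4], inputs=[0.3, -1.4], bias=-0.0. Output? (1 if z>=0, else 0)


z = w . x + b
= -1.8*0.3 + -0.4*-1.4 + -0.0
= -0.54 + 0.56 + -0.0
= 0.02 + -0.0
= 0.02
Since z = 0.02 >= 0, output = 1

1


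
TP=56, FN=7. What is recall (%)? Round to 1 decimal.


Recall = TP / (TP + FN) * 100
= 56 / (56 + 7)
= 56 / 63
= 0.8889
= 88.9%

88.9


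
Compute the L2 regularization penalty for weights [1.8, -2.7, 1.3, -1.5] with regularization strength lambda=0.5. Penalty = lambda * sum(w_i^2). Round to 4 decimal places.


Squaring each weight:
1.8^2 = 3.24
(-2.7)^2 = 7.29
1.3^2 = 1.69
(-1.5)^2 = 2.25
Sum of squares = 14.47
Penalty = 0.5 * 14.47 = 7.2350

7.2350


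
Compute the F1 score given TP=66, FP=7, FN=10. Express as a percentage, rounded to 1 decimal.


Precision = TP / (TP + FP) = 66 / 73 = 0.9041
Recall = TP / (TP + FN) = 66 / 76 = 0.8684
F1 = 2 * P * R / (P + R)
= 2 * 0.9041 * 0.8684 / (0.9041 + 0.8684)
= 1.5703 / 1.7725
= 0.8859
As percentage: 88.6%

88.6


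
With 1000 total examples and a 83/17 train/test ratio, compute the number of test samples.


Train samples = 1000 * 83% = 830
Test samples = 1000 - 830
= 170

170


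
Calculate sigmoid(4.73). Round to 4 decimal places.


sigmoid(z) = 1 / (1 + exp(-z))
exp(-(4.73)) = exp(-4.73) = 0.0088
1 + 0.0088 = 1.0088
1 / 1.0088 = 0.9913

0.9913


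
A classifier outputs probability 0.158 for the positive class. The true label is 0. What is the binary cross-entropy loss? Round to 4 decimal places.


For y=0: Loss = -log(1-p)
= -log(1 - 0.158)
= -log(0.842)
= -(-0.172)
= 0.1720

0.1720


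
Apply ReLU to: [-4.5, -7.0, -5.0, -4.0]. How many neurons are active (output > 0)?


ReLU(x) = max(0, x) for each element:
ReLU(-4.5) = 0
ReLU(-7.0) = 0
ReLU(-5.0) = 0
ReLU(-4.0) = 0
Active neurons (>0): 0

0


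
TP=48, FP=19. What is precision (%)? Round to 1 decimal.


Precision = TP / (TP + FP) * 100
= 48 / (48 + 19)
= 48 / 67
= 0.7164
= 71.6%

71.6


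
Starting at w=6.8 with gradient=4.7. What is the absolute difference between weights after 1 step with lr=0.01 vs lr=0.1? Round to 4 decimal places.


With lr=0.01: w_new = 6.8 - 0.01 * 4.7 = 6.753
With lr=0.1: w_new = 6.8 - 0.1 * 4.7 = 6.33
Absolute difference = |6.753 - 6.33|
= 0.4230

0.4230


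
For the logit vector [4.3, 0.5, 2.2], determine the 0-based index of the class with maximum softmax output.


Softmax is a monotonic transformation, so it preserves the argmax.
We need to find the index of the maximum logit.
Index 0: 4.3
Index 1: 0.5
Index 2: 2.2
Maximum logit = 4.3 at index 0

0


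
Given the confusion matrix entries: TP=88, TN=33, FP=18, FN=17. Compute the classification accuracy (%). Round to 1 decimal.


Accuracy = (TP + TN) / (TP + TN + FP + FN) * 100
= (88 + 33) / (88 + 33 + 18 + 17)
= 121 / 156
= 0.7756
= 77.6%

77.6


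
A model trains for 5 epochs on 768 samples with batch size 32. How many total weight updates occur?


Iterations per epoch = 768 / 32 = 24
Total updates = iterations_per_epoch * epochs
= 24 * 5
= 120

120


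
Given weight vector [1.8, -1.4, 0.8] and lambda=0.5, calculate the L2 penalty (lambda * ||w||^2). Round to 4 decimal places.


Squaring each weight:
1.8^2 = 3.24
(-1.4)^2 = 1.96
0.8^2 = 0.64
Sum of squares = 5.84
Penalty = 0.5 * 5.84 = 2.9200

2.9200


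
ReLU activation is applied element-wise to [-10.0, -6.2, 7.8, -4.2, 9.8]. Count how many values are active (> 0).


ReLU(x) = max(0, x) for each element:
ReLU(-10.0) = 0
ReLU(-6.2) = 0
ReLU(7.8) = 7.8
ReLU(-4.2) = 0
ReLU(9.8) = 9.8
Active neurons (>0): 2

2


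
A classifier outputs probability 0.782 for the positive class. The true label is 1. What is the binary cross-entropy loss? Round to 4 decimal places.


For y=1: Loss = -log(p)
= -log(0.782)
= -(-0.2459)
= 0.2459

0.2459


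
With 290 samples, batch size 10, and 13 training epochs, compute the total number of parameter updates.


Iterations per epoch = 290 / 10 = 29
Total updates = iterations_per_epoch * epochs
= 29 * 13
= 377

377


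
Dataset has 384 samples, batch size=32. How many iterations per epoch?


Iterations per epoch = dataset_size / batch_size
= 384 / 32
= 12

12


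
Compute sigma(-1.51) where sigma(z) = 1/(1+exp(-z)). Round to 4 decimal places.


sigmoid(z) = 1 / (1 + exp(-z))
exp(-(-1.51)) = exp(1.51) = 4.5267
1 + 4.5267 = 5.5267
1 / 5.5267 = 0.1809

0.1809


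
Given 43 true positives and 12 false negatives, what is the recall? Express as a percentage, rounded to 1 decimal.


Recall = TP / (TP + FN) * 100
= 43 / (43 + 12)
= 43 / 55
= 0.7818
= 78.2%

78.2


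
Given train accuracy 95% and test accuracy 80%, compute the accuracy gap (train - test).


Gap = train_accuracy - test_accuracy
= 95 - 80
= 15%
This gap suggests the model is overfitting.

15


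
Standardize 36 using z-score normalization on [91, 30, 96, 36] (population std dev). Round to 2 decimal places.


Mean = (91 + 30 + 96 + 36) / 4 = 63.25
Variance = sum((x_i - mean)^2) / n = 922.6875
Std = sqrt(922.6875) = 30.3758
Z = (x - mean) / std
= (36 - 63.25) / 30.3758
= -27.25 / 30.3758
= -0.90

-0.90


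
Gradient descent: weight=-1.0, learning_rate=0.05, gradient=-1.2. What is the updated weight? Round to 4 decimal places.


w_new = w_old - lr * gradient
= -1.0 - 0.05 * -1.2
= -1.0 - (-0.06)
= -0.9400

-0.9400


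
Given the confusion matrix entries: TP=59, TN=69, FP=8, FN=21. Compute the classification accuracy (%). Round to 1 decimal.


Accuracy = (TP + TN) / (TP + TN + FP + FN) * 100
= (59 + 69) / (59 + 69 + 8 + 21)
= 128 / 157
= 0.8153
= 81.5%

81.5


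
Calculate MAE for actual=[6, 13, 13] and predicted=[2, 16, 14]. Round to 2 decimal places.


Absolute errors: [4, 3, 1]
Sum of absolute errors = 8
MAE = 8 / 3 = 2.67

2.67


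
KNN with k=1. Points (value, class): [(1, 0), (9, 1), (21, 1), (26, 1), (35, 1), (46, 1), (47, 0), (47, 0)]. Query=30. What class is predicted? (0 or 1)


Distances from query 30:
Point 26 (class 1): distance = 4
K=1 nearest neighbors: classes = [1]
Votes for class 1: 1 / 1
Majority vote => class 1

1


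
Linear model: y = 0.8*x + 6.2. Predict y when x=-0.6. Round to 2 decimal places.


y = 0.8 * -0.6 + (6.2)
= -0.48 + (6.2)
= 5.72

5.72


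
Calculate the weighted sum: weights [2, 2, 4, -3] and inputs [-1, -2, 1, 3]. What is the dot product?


Element-wise products:
2 * -1 = -2
2 * -2 = -4
4 * 1 = 4
-3 * 3 = -9
Sum = -2 + -4 + 4 + -9
= -11

-11


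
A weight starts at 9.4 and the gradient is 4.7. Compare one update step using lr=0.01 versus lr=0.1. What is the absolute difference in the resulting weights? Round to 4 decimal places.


With lr=0.01: w_new = 9.4 - 0.01 * 4.7 = 9.353
With lr=0.1: w_new = 9.4 - 0.1 * 4.7 = 8.93
Absolute difference = |9.353 - 8.93|
= 0.4230

0.4230


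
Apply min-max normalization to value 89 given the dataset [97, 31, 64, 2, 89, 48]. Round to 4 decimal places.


Min = 2, Max = 97
Range = 97 - 2 = 95
Scaled = (x - min) / (max - min)
= (89 - 2) / 95
= 87 / 95
= 0.9158

0.9158


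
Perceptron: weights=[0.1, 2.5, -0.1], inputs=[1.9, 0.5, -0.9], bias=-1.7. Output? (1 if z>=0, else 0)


z = w . x + b
= 0.1*1.9 + 2.5*0.5 + -0.1*-0.9 + -1.7
= 0.19 + 1.25 + 0.09 + -1.7
= 1.53 + -1.7
= -0.17
Since z = -0.17 < 0, output = 0

0


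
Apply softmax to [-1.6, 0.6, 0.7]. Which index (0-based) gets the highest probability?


Softmax is a monotonic transformation, so it preserves the argmax.
We need to find the index of the maximum logit.
Index 0: -1.6
Index 1: 0.6
Index 2: 0.7
Maximum logit = 0.7 at index 2

2


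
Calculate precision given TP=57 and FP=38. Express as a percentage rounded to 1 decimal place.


Precision = TP / (TP + FP) * 100
= 57 / (57 + 38)
= 57 / 95
= 0.6
= 60.0%

60.0


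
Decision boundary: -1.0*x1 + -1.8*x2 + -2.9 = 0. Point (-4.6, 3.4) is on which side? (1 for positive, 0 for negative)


Compute -1.0 * -4.6 + -1.8 * 3.4 + -2.9
= 4.6 + -6.12 + -2.9
= -4.42
Since -4.42 < 0, the point is on the negative side.

0


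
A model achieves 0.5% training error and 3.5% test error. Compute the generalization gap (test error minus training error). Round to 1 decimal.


Generalization gap = test_error - train_error
= 3.5 - 0.5
= 3.0%
A moderate gap.

3.0


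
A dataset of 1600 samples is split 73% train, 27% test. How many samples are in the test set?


Train samples = 1600 * 73% = 1168
Test samples = 1600 - 1168
= 432

432


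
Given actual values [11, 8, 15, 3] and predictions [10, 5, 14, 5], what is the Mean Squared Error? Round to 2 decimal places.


Differences: [1, 3, 1, -2]
Squared errors: [1, 9, 1, 4]
Sum of squared errors = 15
MSE = 15 / 4 = 3.75

3.75


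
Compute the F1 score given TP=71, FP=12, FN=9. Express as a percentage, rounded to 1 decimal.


Precision = TP / (TP + FP) = 71 / 83 = 0.8554
Recall = TP / (TP + FN) = 71 / 80 = 0.8875
F1 = 2 * P * R / (P + R)
= 2 * 0.8554 * 0.8875 / (0.8554 + 0.8875)
= 1.5184 / 1.7429
= 0.8712
As percentage: 87.1%

87.1


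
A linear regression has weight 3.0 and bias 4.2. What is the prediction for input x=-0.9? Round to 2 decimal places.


y = 3.0 * -0.9 + (4.2)
= -2.7 + (4.2)
= 1.50

1.50


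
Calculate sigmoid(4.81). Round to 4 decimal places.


sigmoid(z) = 1 / (1 + exp(-z))
exp(-(4.81)) = exp(-4.81) = 0.0081
1 + 0.0081 = 1.0081
1 / 1.0081 = 0.9919

0.9919


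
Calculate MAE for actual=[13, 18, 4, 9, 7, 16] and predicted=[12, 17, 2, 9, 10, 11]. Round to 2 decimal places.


Absolute errors: [1, 1, 2, 0, 3, 5]
Sum of absolute errors = 12
MAE = 12 / 6 = 2.00

2.00


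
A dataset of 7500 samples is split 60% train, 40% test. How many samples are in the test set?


Train samples = 7500 * 60% = 4500
Test samples = 7500 - 4500
= 3000

3000


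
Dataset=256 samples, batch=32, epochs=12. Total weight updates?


Iterations per epoch = 256 / 32 = 8
Total updates = iterations_per_epoch * epochs
= 8 * 12
= 96

96


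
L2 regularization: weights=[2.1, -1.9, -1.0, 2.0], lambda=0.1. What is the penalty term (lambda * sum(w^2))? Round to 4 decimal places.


Squaring each weight:
2.1^2 = 4.41
(-1.9)^2 = 3.61
(-1.0)^2 = 1.0
2.0^2 = 4.0
Sum of squares = 13.02
Penalty = 0.1 * 13.02 = 1.3020

1.3020


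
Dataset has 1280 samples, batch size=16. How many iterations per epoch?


Iterations per epoch = dataset_size / batch_size
= 1280 / 16
= 80

80


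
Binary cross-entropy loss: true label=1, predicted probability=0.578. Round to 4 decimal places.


For y=1: Loss = -log(p)
= -log(0.578)
= -(-0.5482)
= 0.5482

0.5482


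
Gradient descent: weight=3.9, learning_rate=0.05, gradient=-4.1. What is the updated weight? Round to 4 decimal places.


w_new = w_old - lr * gradient
= 3.9 - 0.05 * -4.1
= 3.9 - (-0.205)
= 4.1050

4.1050


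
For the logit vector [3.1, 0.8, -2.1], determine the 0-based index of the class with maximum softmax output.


Softmax is a monotonic transformation, so it preserves the argmax.
We need to find the index of the maximum logit.
Index 0: 3.1
Index 1: 0.8
Index 2: -2.1
Maximum logit = 3.1 at index 0

0


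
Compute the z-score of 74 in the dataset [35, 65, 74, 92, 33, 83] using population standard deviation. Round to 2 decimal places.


Mean = (35 + 65 + 74 + 92 + 33 + 83) / 6 = 63.6667
Variance = sum((x_i - mean)^2) / n = 507.8889
Std = sqrt(507.8889) = 22.5364
Z = (x - mean) / std
= (74 - 63.6667) / 22.5364
= 10.3333 / 22.5364
= 0.46

0.46


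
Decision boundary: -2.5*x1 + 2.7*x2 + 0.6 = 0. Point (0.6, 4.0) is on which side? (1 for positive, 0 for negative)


Compute -2.5 * 0.6 + 2.7 * 4.0 + 0.6
= -1.5 + 10.8 + 0.6
= 9.9
Since 9.9 >= 0, the point is on the positive side.

1


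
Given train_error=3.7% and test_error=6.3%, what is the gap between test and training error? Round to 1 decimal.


Generalization gap = test_error - train_error
= 6.3 - 3.7
= 2.6%
A moderate gap.

2.6


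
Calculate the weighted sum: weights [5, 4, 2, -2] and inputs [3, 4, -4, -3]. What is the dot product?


Element-wise products:
5 * 3 = 15
4 * 4 = 16
2 * -4 = -8
-2 * -3 = 6
Sum = 15 + 16 + -8 + 6
= 29

29


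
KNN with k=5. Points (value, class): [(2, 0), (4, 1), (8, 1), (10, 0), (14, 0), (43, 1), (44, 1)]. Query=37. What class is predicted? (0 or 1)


Distances from query 37:
Point 43 (class 1): distance = 6
Point 44 (class 1): distance = 7
Point 14 (class 0): distance = 23
Point 10 (class 0): distance = 27
Point 8 (class 1): distance = 29
K=5 nearest neighbors: classes = [1, 1, 0, 0, 1]
Votes for class 1: 3 / 5
Majority vote => class 1

1


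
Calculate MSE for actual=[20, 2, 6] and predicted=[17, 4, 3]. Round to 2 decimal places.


Differences: [3, -2, 3]
Squared errors: [9, 4, 9]
Sum of squared errors = 22
MSE = 22 / 3 = 7.33

7.33


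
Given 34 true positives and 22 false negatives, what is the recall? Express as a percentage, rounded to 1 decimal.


Recall = TP / (TP + FN) * 100
= 34 / (34 + 22)
= 34 / 56
= 0.6071
= 60.7%

60.7


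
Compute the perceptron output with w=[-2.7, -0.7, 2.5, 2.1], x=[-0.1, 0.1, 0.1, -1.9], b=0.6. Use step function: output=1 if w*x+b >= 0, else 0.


z = w . x + b
= -2.7*-0.1 + -0.7*0.1 + 2.5*0.1 + 2.1*-1.9 + 0.6
= 0.27 + -0.07 + 0.25 + -3.99 + 0.6
= -3.54 + 0.6
= -2.94
Since z = -2.94 < 0, output = 0

0


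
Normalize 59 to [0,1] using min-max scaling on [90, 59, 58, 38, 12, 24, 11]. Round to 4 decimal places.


Min = 11, Max = 90
Range = 90 - 11 = 79
Scaled = (x - min) / (max - min)
= (59 - 11) / 79
= 48 / 79
= 0.6076

0.6076


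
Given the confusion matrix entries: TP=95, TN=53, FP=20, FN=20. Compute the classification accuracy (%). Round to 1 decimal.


Accuracy = (TP + TN) / (TP + TN + FP + FN) * 100
= (95 + 53) / (95 + 53 + 20 + 20)
= 148 / 188
= 0.7872
= 78.7%

78.7


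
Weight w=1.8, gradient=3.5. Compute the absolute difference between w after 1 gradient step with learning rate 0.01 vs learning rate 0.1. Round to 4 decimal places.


With lr=0.01: w_new = 1.8 - 0.01 * 3.5 = 1.765
With lr=0.1: w_new = 1.8 - 0.1 * 3.5 = 1.45
Absolute difference = |1.765 - 1.45|
= 0.3150

0.3150


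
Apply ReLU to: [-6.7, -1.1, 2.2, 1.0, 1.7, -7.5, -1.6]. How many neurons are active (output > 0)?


ReLU(x) = max(0, x) for each element:
ReLU(-6.7) = 0
ReLU(-1.1) = 0
ReLU(2.2) = 2.2
ReLU(1.0) = 1.0
ReLU(1.7) = 1.7
ReLU(-7.5) = 0
ReLU(-1.6) = 0
Active neurons (>0): 3

3


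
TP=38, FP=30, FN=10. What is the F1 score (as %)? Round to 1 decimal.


Precision = TP / (TP + FP) = 38 / 68 = 0.5588
Recall = TP / (TP + FN) = 38 / 48 = 0.7917
F1 = 2 * P * R / (P + R)
= 2 * 0.5588 * 0.7917 / (0.5588 + 0.7917)
= 0.8848 / 1.3505
= 0.6552
As percentage: 65.5%

65.5


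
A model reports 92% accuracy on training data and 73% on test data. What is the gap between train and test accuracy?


Gap = train_accuracy - test_accuracy
= 92 - 73
= 19%
This gap suggests the model is overfitting.

19


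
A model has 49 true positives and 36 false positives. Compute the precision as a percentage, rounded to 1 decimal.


Precision = TP / (TP + FP) * 100
= 49 / (49 + 36)
= 49 / 85
= 0.5765
= 57.6%

57.6


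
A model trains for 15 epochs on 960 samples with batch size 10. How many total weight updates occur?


Iterations per epoch = 960 / 10 = 96
Total updates = iterations_per_epoch * epochs
= 96 * 15
= 1440

1440


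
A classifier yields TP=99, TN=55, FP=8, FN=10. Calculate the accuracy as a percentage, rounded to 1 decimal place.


Accuracy = (TP + TN) / (TP + TN + FP + FN) * 100
= (99 + 55) / (99 + 55 + 8 + 10)
= 154 / 172
= 0.8953
= 89.5%

89.5


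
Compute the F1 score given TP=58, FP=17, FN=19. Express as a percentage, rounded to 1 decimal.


Precision = TP / (TP + FP) = 58 / 75 = 0.7733
Recall = TP / (TP + FN) = 58 / 77 = 0.7532
F1 = 2 * P * R / (P + R)
= 2 * 0.7733 * 0.7532 / (0.7733 + 0.7532)
= 1.165 / 1.5266
= 0.7632
As percentage: 76.3%

76.3


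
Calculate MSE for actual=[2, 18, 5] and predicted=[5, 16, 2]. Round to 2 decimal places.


Differences: [-3, 2, 3]
Squared errors: [9, 4, 9]
Sum of squared errors = 22
MSE = 22 / 3 = 7.33

7.33


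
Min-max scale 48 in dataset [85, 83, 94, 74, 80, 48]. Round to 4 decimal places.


Min = 48, Max = 94
Range = 94 - 48 = 46
Scaled = (x - min) / (max - min)
= (48 - 48) / 46
= 0 / 46
= 0.0000

0.0000


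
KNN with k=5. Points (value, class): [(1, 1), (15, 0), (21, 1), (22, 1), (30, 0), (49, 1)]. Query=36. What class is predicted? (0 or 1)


Distances from query 36:
Point 30 (class 0): distance = 6
Point 49 (class 1): distance = 13
Point 22 (class 1): distance = 14
Point 21 (class 1): distance = 15
Point 15 (class 0): distance = 21
K=5 nearest neighbors: classes = [0, 1, 1, 1, 0]
Votes for class 1: 3 / 5
Majority vote => class 1

1


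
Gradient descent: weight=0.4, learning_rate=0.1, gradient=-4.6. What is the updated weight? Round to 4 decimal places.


w_new = w_old - lr * gradient
= 0.4 - 0.1 * -4.6
= 0.4 - (-0.46)
= 0.8600

0.8600


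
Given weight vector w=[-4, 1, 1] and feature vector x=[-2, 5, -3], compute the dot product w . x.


Element-wise products:
-4 * -2 = 8
1 * 5 = 5
1 * -3 = -3
Sum = 8 + 5 + -3
= 10

10


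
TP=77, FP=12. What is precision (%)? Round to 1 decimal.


Precision = TP / (TP + FP) * 100
= 77 / (77 + 12)
= 77 / 89
= 0.8652
= 86.5%

86.5


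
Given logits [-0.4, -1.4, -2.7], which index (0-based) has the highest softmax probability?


Softmax is a monotonic transformation, so it preserves the argmax.
We need to find the index of the maximum logit.
Index 0: -0.4
Index 1: -1.4
Index 2: -2.7
Maximum logit = -0.4 at index 0

0


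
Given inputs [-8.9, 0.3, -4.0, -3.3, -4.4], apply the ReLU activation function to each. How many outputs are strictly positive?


ReLU(x) = max(0, x) for each element:
ReLU(-8.9) = 0
ReLU(0.3) = 0.3
ReLU(-4.0) = 0
ReLU(-3.3) = 0
ReLU(-4.4) = 0
Active neurons (>0): 1

1


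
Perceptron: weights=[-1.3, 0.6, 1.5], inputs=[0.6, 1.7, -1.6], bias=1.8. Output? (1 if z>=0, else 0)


z = w . x + b
= -1.3*0.6 + 0.6*1.7 + 1.5*-1.6 + 1.8
= -0.78 + 1.02 + -2.4 + 1.8
= -2.16 + 1.8
= -0.36
Since z = -0.36 < 0, output = 0

0


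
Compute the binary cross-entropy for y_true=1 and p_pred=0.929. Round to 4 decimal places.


For y=1: Loss = -log(p)
= -log(0.929)
= -(-0.0736)
= 0.0736

0.0736


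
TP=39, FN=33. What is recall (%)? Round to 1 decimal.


Recall = TP / (TP + FN) * 100
= 39 / (39 + 33)
= 39 / 72
= 0.5417
= 54.2%

54.2


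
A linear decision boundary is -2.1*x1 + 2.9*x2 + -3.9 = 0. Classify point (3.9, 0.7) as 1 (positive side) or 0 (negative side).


Compute -2.1 * 3.9 + 2.9 * 0.7 + -3.9
= -8.19 + 2.03 + -3.9
= -10.06
Since -10.06 < 0, the point is on the negative side.

0


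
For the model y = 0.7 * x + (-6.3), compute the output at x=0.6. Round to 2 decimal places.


y = 0.7 * 0.6 + (-6.3)
= 0.42 + (-6.3)
= -5.88

-5.88


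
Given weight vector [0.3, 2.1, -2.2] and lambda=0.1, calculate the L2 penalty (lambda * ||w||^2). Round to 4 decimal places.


Squaring each weight:
0.3^2 = 0.09
2.1^2 = 4.41
(-2.2)^2 = 4.84
Sum of squares = 9.34
Penalty = 0.1 * 9.34 = 0.9340

0.9340


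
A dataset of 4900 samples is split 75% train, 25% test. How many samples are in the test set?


Train samples = 4900 * 75% = 3675
Test samples = 4900 - 3675
= 1225

1225


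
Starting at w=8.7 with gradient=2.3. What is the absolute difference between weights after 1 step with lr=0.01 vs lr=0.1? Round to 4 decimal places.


With lr=0.01: w_new = 8.7 - 0.01 * 2.3 = 8.677
With lr=0.1: w_new = 8.7 - 0.1 * 2.3 = 8.47
Absolute difference = |8.677 - 8.47|
= 0.2070

0.2070


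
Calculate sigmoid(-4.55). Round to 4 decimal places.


sigmoid(z) = 1 / (1 + exp(-z))
exp(-(-4.55)) = exp(4.55) = 94.6324
1 + 94.6324 = 95.6324
1 / 95.6324 = 0.0105

0.0105


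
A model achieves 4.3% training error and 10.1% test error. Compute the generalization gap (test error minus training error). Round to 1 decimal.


Generalization gap = test_error - train_error
= 10.1 - 4.3
= 5.8%
A moderate gap.

5.8


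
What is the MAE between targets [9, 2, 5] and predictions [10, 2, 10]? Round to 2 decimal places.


Absolute errors: [1, 0, 5]
Sum of absolute errors = 6
MAE = 6 / 3 = 2.00

2.00


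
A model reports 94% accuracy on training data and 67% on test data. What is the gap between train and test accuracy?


Gap = train_accuracy - test_accuracy
= 94 - 67
= 27%
This large gap strongly indicates overfitting.

27


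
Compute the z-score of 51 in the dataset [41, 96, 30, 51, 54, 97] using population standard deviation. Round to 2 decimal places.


Mean = (41 + 96 + 30 + 51 + 54 + 97) / 6 = 61.5
Variance = sum((x_i - mean)^2) / n = 671.5833
Std = sqrt(671.5833) = 25.9149
Z = (x - mean) / std
= (51 - 61.5) / 25.9149
= -10.5 / 25.9149
= -0.41

-0.41


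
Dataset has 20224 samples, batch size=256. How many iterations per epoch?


Iterations per epoch = dataset_size / batch_size
= 20224 / 256
= 79

79


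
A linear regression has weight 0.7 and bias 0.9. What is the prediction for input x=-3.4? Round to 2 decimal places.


y = 0.7 * -3.4 + (0.9)
= -2.38 + (0.9)
= -1.48

-1.48


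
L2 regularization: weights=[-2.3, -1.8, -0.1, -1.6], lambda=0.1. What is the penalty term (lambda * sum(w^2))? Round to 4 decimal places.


Squaring each weight:
(-2.3)^2 = 5.29
(-1.8)^2 = 3.24
(-0.1)^2 = 0.01
(-1.6)^2 = 2.56
Sum of squares = 11.1
Penalty = 0.1 * 11.1 = 1.1100

1.1100


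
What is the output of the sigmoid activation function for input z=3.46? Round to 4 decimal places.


sigmoid(z) = 1 / (1 + exp(-z))
exp(-(3.46)) = exp(-3.46) = 0.0314
1 + 0.0314 = 1.0314
1 / 1.0314 = 0.9695

0.9695


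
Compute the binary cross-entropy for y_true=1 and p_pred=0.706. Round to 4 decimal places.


For y=1: Loss = -log(p)
= -log(0.706)
= -(-0.3481)
= 0.3481

0.3481


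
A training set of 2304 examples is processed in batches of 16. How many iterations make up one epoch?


Iterations per epoch = dataset_size / batch_size
= 2304 / 16
= 144

144


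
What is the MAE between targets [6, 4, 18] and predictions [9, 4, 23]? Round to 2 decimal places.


Absolute errors: [3, 0, 5]
Sum of absolute errors = 8
MAE = 8 / 3 = 2.67

2.67


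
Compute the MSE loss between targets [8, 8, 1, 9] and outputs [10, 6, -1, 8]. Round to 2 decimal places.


Differences: [-2, 2, 2, 1]
Squared errors: [4, 4, 4, 1]
Sum of squared errors = 13
MSE = 13 / 4 = 3.25

3.25


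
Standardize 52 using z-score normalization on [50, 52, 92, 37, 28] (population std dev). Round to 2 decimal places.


Mean = (50 + 52 + 92 + 37 + 28) / 5 = 51.8
Variance = sum((x_i - mean)^2) / n = 480.96
Std = sqrt(480.96) = 21.9308
Z = (x - mean) / std
= (52 - 51.8) / 21.9308
= 0.2 / 21.9308
= 0.01

0.01


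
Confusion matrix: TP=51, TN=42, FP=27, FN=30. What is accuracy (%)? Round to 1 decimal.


Accuracy = (TP + TN) / (TP + TN + FP + FN) * 100
= (51 + 42) / (51 + 42 + 27 + 30)
= 93 / 150
= 0.62
= 62.0%

62.0


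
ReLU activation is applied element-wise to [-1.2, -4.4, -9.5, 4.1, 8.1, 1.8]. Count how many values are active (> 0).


ReLU(x) = max(0, x) for each element:
ReLU(-1.2) = 0
ReLU(-4.4) = 0
ReLU(-9.5) = 0
ReLU(4.1) = 4.1
ReLU(8.1) = 8.1
ReLU(1.8) = 1.8
Active neurons (>0): 3

3


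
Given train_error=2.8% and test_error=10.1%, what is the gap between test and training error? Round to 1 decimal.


Generalization gap = test_error - train_error
= 10.1 - 2.8
= 7.3%
A moderate gap.

7.3


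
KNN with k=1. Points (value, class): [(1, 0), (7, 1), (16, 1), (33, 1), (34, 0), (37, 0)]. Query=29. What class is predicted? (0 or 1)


Distances from query 29:
Point 33 (class 1): distance = 4
K=1 nearest neighbors: classes = [1]
Votes for class 1: 1 / 1
Majority vote => class 1

1


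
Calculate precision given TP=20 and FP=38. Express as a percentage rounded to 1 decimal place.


Precision = TP / (TP + FP) * 100
= 20 / (20 + 38)
= 20 / 58
= 0.3448
= 34.5%

34.5


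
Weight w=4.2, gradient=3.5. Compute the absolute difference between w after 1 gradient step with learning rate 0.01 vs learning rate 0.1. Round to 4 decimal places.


With lr=0.01: w_new = 4.2 - 0.01 * 3.5 = 4.165
With lr=0.1: w_new = 4.2 - 0.1 * 3.5 = 3.85
Absolute difference = |4.165 - 3.85|
= 0.3150

0.3150


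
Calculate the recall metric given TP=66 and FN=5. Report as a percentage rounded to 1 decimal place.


Recall = TP / (TP + FN) * 100
= 66 / (66 + 5)
= 66 / 71
= 0.9296
= 93.0%

93.0


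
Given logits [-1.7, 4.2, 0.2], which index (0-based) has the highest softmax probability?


Softmax is a monotonic transformation, so it preserves the argmax.
We need to find the index of the maximum logit.
Index 0: -1.7
Index 1: 4.2
Index 2: 0.2
Maximum logit = 4.2 at index 1

1


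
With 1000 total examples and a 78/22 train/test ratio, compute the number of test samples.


Train samples = 1000 * 78% = 780
Test samples = 1000 - 780
= 220

220


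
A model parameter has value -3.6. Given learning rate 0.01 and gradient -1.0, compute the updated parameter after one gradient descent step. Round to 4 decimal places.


w_new = w_old - lr * gradient
= -3.6 - 0.01 * -1.0
= -3.6 - (-0.01)
= -3.5900

-3.5900


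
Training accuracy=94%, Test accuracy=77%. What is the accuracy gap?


Gap = train_accuracy - test_accuracy
= 94 - 77
= 17%
This gap suggests the model is overfitting.

17


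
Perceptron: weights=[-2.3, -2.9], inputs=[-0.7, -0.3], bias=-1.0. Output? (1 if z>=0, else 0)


z = w . x + b
= -2.3*-0.7 + -2.9*-0.3 + -1.0
= 1.61 + 0.87 + -1.0
= 2.48 + -1.0
= 1.48
Since z = 1.48 >= 0, output = 1

1


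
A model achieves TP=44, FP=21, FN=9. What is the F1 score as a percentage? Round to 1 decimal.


Precision = TP / (TP + FP) = 44 / 65 = 0.6769
Recall = TP / (TP + FN) = 44 / 53 = 0.8302
F1 = 2 * P * R / (P + R)
= 2 * 0.6769 * 0.8302 / (0.6769 + 0.8302)
= 1.1239 / 1.5071
= 0.7458
As percentage: 74.6%

74.6


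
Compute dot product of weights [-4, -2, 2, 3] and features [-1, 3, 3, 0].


Element-wise products:
-4 * -1 = 4
-2 * 3 = -6
2 * 3 = 6
3 * 0 = 0
Sum = 4 + -6 + 6 + 0
= 4

4


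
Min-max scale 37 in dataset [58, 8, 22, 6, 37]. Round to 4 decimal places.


Min = 6, Max = 58
Range = 58 - 6 = 52
Scaled = (x - min) / (max - min)
= (37 - 6) / 52
= 31 / 52
= 0.5962

0.5962


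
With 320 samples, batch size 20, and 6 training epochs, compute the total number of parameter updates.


Iterations per epoch = 320 / 20 = 16
Total updates = iterations_per_epoch * epochs
= 16 * 6
= 96

96


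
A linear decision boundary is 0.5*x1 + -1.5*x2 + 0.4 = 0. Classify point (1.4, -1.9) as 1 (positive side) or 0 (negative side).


Compute 0.5 * 1.4 + -1.5 * -1.9 + 0.4
= 0.7 + 2.85 + 0.4
= 3.95
Since 3.95 >= 0, the point is on the positive side.

1


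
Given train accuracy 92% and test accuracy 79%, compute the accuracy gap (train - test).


Gap = train_accuracy - test_accuracy
= 92 - 79
= 13%
This gap suggests the model is overfitting.

13


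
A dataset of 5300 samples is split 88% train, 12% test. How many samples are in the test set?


Train samples = 5300 * 88% = 4664
Test samples = 5300 - 4664
= 636

636


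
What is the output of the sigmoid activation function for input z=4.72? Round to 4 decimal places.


sigmoid(z) = 1 / (1 + exp(-z))
exp(-(4.72)) = exp(-4.72) = 0.0089
1 + 0.0089 = 1.0089
1 / 1.0089 = 0.9912

0.9912


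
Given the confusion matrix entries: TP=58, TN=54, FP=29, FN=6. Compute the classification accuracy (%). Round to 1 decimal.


Accuracy = (TP + TN) / (TP + TN + FP + FN) * 100
= (58 + 54) / (58 + 54 + 29 + 6)
= 112 / 147
= 0.7619
= 76.2%

76.2


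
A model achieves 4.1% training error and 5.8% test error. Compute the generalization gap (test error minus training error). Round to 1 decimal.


Generalization gap = test_error - train_error
= 5.8 - 4.1
= 1.7%
A small gap suggests good generalization.

1.7


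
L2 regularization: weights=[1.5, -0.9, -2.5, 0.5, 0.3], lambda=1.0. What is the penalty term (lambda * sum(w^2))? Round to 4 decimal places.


Squaring each weight:
1.5^2 = 2.25
(-0.9)^2 = 0.81
(-2.5)^2 = 6.25
0.5^2 = 0.25
0.3^2 = 0.09
Sum of squares = 9.65
Penalty = 1.0 * 9.65 = 9.6500

9.6500


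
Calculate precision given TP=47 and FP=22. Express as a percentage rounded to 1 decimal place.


Precision = TP / (TP + FP) * 100
= 47 / (47 + 22)
= 47 / 69
= 0.6812
= 68.1%

68.1


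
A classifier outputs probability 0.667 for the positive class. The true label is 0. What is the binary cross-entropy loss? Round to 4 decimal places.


For y=0: Loss = -log(1-p)
= -log(1 - 0.667)
= -log(0.333)
= -(-1.0996)
= 1.0996

1.0996


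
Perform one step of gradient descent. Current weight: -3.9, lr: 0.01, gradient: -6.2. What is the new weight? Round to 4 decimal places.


w_new = w_old - lr * gradient
= -3.9 - 0.01 * -6.2
= -3.9 - (-0.062)
= -3.8380

-3.8380


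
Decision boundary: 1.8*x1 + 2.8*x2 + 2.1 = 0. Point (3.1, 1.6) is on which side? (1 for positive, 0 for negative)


Compute 1.8 * 3.1 + 2.8 * 1.6 + 2.1
= 5.58 + 4.48 + 2.1
= 12.16
Since 12.16 >= 0, the point is on the positive side.

1


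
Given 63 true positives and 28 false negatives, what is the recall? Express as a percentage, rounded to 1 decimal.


Recall = TP / (TP + FN) * 100
= 63 / (63 + 28)
= 63 / 91
= 0.6923
= 69.2%

69.2


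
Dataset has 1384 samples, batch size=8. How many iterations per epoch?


Iterations per epoch = dataset_size / batch_size
= 1384 / 8
= 173

173


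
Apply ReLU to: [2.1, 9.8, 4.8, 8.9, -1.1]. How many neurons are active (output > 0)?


ReLU(x) = max(0, x) for each element:
ReLU(2.1) = 2.1
ReLU(9.8) = 9.8
ReLU(4.8) = 4.8
ReLU(8.9) = 8.9
ReLU(-1.1) = 0
Active neurons (>0): 4

4


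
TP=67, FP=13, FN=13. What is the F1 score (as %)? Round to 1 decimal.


Precision = TP / (TP + FP) = 67 / 80 = 0.8375
Recall = TP / (TP + FN) = 67 / 80 = 0.8375
F1 = 2 * P * R / (P + R)
= 2 * 0.8375 * 0.8375 / (0.8375 + 0.8375)
= 1.4028 / 1.675
= 0.8375
As percentage: 83.8%

83.8


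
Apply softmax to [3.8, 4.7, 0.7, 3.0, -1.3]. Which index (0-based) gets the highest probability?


Softmax is a monotonic transformation, so it preserves the argmax.
We need to find the index of the maximum logit.
Index 0: 3.8
Index 1: 4.7
Index 2: 0.7
Index 3: 3.0
Index 4: -1.3
Maximum logit = 4.7 at index 1

1


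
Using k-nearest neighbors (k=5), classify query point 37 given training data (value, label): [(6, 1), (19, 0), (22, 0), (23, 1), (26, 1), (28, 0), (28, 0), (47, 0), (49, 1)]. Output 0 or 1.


Distances from query 37:
Point 28 (class 0): distance = 9
Point 28 (class 0): distance = 9
Point 47 (class 0): distance = 10
Point 26 (class 1): distance = 11
Point 49 (class 1): distance = 12
K=5 nearest neighbors: classes = [0, 0, 0, 1, 1]
Votes for class 1: 2 / 5
Majority vote => class 0

0


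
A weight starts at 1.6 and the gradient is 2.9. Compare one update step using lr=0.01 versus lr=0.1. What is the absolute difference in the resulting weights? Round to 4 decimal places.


With lr=0.01: w_new = 1.6 - 0.01 * 2.9 = 1.571
With lr=0.1: w_new = 1.6 - 0.1 * 2.9 = 1.31
Absolute difference = |1.571 - 1.31|
= 0.2610

0.2610


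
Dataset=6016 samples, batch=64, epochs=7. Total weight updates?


Iterations per epoch = 6016 / 64 = 94
Total updates = iterations_per_epoch * epochs
= 94 * 7
= 658

658


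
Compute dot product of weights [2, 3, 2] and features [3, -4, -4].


Element-wise products:
2 * 3 = 6
3 * -4 = -12
2 * -4 = -8
Sum = 6 + -12 + -8
= -14

-14


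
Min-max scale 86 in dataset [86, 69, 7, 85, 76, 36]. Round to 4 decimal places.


Min = 7, Max = 86
Range = 86 - 7 = 79
Scaled = (x - min) / (max - min)
= (86 - 7) / 79
= 79 / 79
= 1.0000

1.0000


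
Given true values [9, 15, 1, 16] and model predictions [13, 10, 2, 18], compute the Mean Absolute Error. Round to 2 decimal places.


Absolute errors: [4, 5, 1, 2]
Sum of absolute errors = 12
MAE = 12 / 4 = 3.00

3.00


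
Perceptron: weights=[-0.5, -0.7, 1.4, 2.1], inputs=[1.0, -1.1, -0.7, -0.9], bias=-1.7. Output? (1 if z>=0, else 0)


z = w . x + b
= -0.5*1.0 + -0.7*-1.1 + 1.4*-0.7 + 2.1*-0.9 + -1.7
= -0.5 + 0.77 + -0.98 + -1.89 + -1.7
= -2.6 + -1.7
= -4.3
Since z = -4.3 < 0, output = 0

0


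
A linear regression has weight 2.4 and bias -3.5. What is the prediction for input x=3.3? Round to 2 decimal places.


y = 2.4 * 3.3 + (-3.5)
= 7.92 + (-3.5)
= 4.42

4.42


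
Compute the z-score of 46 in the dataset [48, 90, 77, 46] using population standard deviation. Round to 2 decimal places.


Mean = (48 + 90 + 77 + 46) / 4 = 65.25
Variance = sum((x_i - mean)^2) / n = 354.6875
Std = sqrt(354.6875) = 18.8331
Z = (x - mean) / std
= (46 - 65.25) / 18.8331
= -19.25 / 18.8331
= -1.02

-1.02


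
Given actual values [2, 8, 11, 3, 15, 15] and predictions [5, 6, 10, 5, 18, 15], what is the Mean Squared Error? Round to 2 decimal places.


Differences: [-3, 2, 1, -2, -3, 0]
Squared errors: [9, 4, 1, 4, 9, 0]
Sum of squared errors = 27
MSE = 27 / 6 = 4.50

4.50


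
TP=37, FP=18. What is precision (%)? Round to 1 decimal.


Precision = TP / (TP + FP) * 100
= 37 / (37 + 18)
= 37 / 55
= 0.6727
= 67.3%

67.3


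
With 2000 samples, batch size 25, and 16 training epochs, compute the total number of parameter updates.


Iterations per epoch = 2000 / 25 = 80
Total updates = iterations_per_epoch * epochs
= 80 * 16
= 1280

1280


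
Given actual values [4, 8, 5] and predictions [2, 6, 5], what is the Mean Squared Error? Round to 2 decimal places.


Differences: [2, 2, 0]
Squared errors: [4, 4, 0]
Sum of squared errors = 8
MSE = 8 / 3 = 2.67

2.67


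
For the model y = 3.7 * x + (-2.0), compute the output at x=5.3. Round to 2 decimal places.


y = 3.7 * 5.3 + (-2.0)
= 19.61 + (-2.0)
= 17.61

17.61


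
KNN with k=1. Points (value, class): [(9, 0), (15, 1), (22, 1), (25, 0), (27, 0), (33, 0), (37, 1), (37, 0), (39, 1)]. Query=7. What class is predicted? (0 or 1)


Distances from query 7:
Point 9 (class 0): distance = 2
K=1 nearest neighbors: classes = [0]
Votes for class 1: 0 / 1
Majority vote => class 0

0


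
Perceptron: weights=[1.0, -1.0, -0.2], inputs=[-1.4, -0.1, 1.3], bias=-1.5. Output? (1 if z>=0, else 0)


z = w . x + b
= 1.0*-1.4 + -1.0*-0.1 + -0.2*1.3 + -1.5
= -1.4 + 0.1 + -0.26 + -1.5
= -1.56 + -1.5
= -3.06
Since z = -3.06 < 0, output = 0

0


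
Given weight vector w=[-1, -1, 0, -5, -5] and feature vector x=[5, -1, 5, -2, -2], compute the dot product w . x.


Element-wise products:
-1 * 5 = -5
-1 * -1 = 1
0 * 5 = 0
-5 * -2 = 10
-5 * -2 = 10
Sum = -5 + 1 + 0 + 10 + 10
= 16

16


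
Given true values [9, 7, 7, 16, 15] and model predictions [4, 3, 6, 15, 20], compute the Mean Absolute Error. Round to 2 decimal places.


Absolute errors: [5, 4, 1, 1, 5]
Sum of absolute errors = 16
MAE = 16 / 5 = 3.20

3.20


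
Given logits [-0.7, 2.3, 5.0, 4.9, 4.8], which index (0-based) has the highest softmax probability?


Softmax is a monotonic transformation, so it preserves the argmax.
We need to find the index of the maximum logit.
Index 0: -0.7
Index 1: 2.3
Index 2: 5.0
Index 3: 4.9
Index 4: 4.8
Maximum logit = 5.0 at index 2

2


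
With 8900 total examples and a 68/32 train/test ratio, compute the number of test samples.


Train samples = 8900 * 68% = 6052
Test samples = 8900 - 6052
= 2848

2848


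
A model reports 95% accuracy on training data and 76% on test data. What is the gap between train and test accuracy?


Gap = train_accuracy - test_accuracy
= 95 - 76
= 19%
This gap suggests the model is overfitting.

19


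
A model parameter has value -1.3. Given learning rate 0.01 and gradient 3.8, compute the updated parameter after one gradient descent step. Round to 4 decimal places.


w_new = w_old - lr * gradient
= -1.3 - 0.01 * 3.8
= -1.3 - (0.038)
= -1.3380

-1.3380


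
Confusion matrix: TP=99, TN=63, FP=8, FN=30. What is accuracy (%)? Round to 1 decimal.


Accuracy = (TP + TN) / (TP + TN + FP + FN) * 100
= (99 + 63) / (99 + 63 + 8 + 30)
= 162 / 200
= 0.81
= 81.0%

81.0


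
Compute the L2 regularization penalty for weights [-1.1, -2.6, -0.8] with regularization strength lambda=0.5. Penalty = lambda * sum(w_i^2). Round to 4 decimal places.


Squaring each weight:
(-1.1)^2 = 1.21
(-2.6)^2 = 6.76
(-0.8)^2 = 0.64
Sum of squares = 8.61
Penalty = 0.5 * 8.61 = 4.3050

4.3050


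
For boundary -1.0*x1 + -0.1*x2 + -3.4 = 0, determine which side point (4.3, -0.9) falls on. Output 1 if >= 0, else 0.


Compute -1.0 * 4.3 + -0.1 * -0.9 + -3.4
= -4.3 + 0.09 + -3.4
= -7.61
Since -7.61 < 0, the point is on the negative side.

0


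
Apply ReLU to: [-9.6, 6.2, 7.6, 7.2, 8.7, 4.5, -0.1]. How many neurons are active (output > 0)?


ReLU(x) = max(0, x) for each element:
ReLU(-9.6) = 0
ReLU(6.2) = 6.2
ReLU(7.6) = 7.6
ReLU(7.2) = 7.2
ReLU(8.7) = 8.7
ReLU(4.5) = 4.5
ReLU(-0.1) = 0
Active neurons (>0): 5

5


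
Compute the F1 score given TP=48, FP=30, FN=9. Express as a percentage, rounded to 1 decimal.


Precision = TP / (TP + FP) = 48 / 78 = 0.6154
Recall = TP / (TP + FN) = 48 / 57 = 0.8421
F1 = 2 * P * R / (P + R)
= 2 * 0.6154 * 0.8421 / (0.6154 + 0.8421)
= 1.0364 / 1.4575
= 0.7111
As percentage: 71.1%

71.1


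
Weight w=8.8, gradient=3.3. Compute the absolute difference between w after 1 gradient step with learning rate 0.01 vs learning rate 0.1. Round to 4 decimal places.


With lr=0.01: w_new = 8.8 - 0.01 * 3.3 = 8.767
With lr=0.1: w_new = 8.8 - 0.1 * 3.3 = 8.47
Absolute difference = |8.767 - 8.47|
= 0.2970

0.2970


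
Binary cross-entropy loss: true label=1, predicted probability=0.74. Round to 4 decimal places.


For y=1: Loss = -log(p)
= -log(0.74)
= -(-0.3011)
= 0.3011

0.3011


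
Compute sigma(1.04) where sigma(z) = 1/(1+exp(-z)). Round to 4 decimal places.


sigmoid(z) = 1 / (1 + exp(-z))
exp(-(1.04)) = exp(-1.04) = 0.3535
1 + 0.3535 = 1.3535
1 / 1.3535 = 0.7389

0.7389


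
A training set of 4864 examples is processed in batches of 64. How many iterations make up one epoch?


Iterations per epoch = dataset_size / batch_size
= 4864 / 64
= 76

76


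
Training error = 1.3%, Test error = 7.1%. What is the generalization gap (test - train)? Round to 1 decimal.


Generalization gap = test_error - train_error
= 7.1 - 1.3
= 5.8%
A moderate gap.

5.8
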